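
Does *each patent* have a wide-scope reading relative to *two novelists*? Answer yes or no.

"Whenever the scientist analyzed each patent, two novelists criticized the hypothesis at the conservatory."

*each patent* is embedded in the adjunct clause *whenever the scientist analyzed each patent*.
The adjunct-island constraint bars QR out of an adverbial clause.
There is no licit LF on which *each patent* c-commands *two novelists*.

No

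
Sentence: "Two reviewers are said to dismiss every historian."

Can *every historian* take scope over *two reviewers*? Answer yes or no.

Yes

*every historian* is the object of the infinitival complement of a raising predicate; raising infinitives are transparent for QR, so the two DPs are in effect clausemates.
With no island boundary between them, the object can take inverse scope over the subject via ordinary QR within the clause.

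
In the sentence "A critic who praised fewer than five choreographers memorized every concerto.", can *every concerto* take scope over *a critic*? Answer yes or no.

Yes

The RC *who praised fewer than five choreographers* is an island, but *every concerto* is not inside it — it is the matrix object, a clausemate of *a critic*.
No island intervenes, so both surface and inverse scope are derivable.
The sentence is scopally ambiguous between *a critic* > *every concerto* and *every concerto* > *a critic*.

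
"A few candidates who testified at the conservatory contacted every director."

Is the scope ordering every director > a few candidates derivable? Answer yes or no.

*every director* sits in the matrix clause, not in the relative clause on *a few candidates*.
Ordinary QR to a clause-peripheral position gives the wide-scope LF for the lower DP.
So *every director* > *a few candidates* is among the available readings.

Yes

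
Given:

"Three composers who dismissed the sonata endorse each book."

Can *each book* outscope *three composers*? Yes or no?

Yes

The RC *who dismissed the sonata* is an island, but *each book* is not inside it — it is the matrix object, a clausemate of *three composers*.
Since no island is crossed, the inverse ordering is licensed alongside surface scope.
Both orderings are possible: *three composers* > *each book* and *each book* > *three composers*.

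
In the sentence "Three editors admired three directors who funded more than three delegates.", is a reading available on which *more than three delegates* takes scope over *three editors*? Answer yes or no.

No

The DP *more than three delegates* is contained in the relative clause *who funded more than three delegates* modifying *three directors*.
Relative clauses are scope islands: a quantifier cannot QR out of a relative clause to take scope in the matrix clause.
So *more than three delegates* cannot raise high enough to outscope *three editors*; only the surface ordering *three editors* > *more than three delegates* is available.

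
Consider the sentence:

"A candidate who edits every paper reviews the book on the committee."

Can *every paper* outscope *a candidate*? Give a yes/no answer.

*every paper* is embedded in the relative clause *who edits every paper*.
Quantifiers inside a relative clause are trapped there; the RC boundary blocks QR.
There is no licit LF on which *every paper* c-commands *a candidate*.

No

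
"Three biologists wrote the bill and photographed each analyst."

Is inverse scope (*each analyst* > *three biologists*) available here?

No

The DP *each analyst* is contained in one conjunct of the coordinate structure (*photographed each analyst*).
QR out of a conjunct would have to apply non-ATB, which the CSC forbids.
The inverse ordering *each analyst* > *three biologists* is therefore underivable.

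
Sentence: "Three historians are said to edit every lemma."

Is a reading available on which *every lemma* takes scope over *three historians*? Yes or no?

Yes

*every lemma* is inside a raising infinitive, which is transparent to QR (no CP barrier), so it behaves as a matrix argument.
QR within a single clause is free, so the lower quantifier may take scope over the higher one.
Both orderings are possible: *three historians* > *every lemma* and *every lemma* > *three historians*.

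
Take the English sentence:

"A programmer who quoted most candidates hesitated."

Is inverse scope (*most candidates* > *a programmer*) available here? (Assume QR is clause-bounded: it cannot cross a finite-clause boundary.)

The target quantifier *most candidates* is part of the relative clause *who quoted most candidates*.
QR out of a relative clause is ruled out by the relative-clause island constraint.
Hence only narrow scope for *most candidates* (under *a programmer*) survives.
(Only the surface reading survives: one fixed programmer with respect to all the relevant candidates.)

No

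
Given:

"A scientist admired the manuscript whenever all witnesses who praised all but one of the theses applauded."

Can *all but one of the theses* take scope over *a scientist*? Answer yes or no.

*all but one of the theses* sits inside the relative clause *who praised all but one of the theses*, which is itself inside the adjunct *whenever all witnesses who praised all but one of the theses applauded*.
Even if one barrier were somehow void, the other would still block QR.
So *all but one of the theses* cannot raise to a position above *a scientist*.
(Only the surface reading survives: one fixed scientist with respect to all the relevant theses.)

No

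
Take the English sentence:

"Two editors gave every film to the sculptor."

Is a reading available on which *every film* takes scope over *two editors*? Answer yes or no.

Yes

*every film* and *two editors* are in the same minimal clause.
Ordinary QR to a clause-peripheral position gives the wide-scope LF for the lower DP.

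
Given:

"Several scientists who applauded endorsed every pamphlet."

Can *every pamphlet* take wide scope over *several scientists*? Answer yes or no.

*every pamphlet* is a matrix argument; only *several scientists* is modified by the relative clause *who applauded*, so the RC island is irrelevant to the target quantifier.
With no island boundary between them, the object can take inverse scope over the subject via ordinary QR within the clause.

Yes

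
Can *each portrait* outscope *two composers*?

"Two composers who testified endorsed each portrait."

Yes

The RC *who testified* is an island, but *each portrait* is not inside it — it is the matrix object, a clausemate of *two composers*.
Ordinary QR to a clause-peripheral position gives the wide-scope LF for the lower DP.
The sentence is scopally ambiguous between *two composers* > *each portrait* and *each portrait* > *two composers*.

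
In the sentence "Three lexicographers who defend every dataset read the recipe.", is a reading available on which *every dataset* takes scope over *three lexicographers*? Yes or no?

No

The DP *every dataset* is contained in the relative clause *who defend every dataset*.
Relative clauses block scope extraction: QR cannot target a position outside the modified NP.
There is no licit LF on which *every dataset* c-commands *three lexicographers*.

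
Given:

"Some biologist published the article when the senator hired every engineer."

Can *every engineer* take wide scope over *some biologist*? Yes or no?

No

The DP *every engineer* is contained in the adjunct clause *when the senator hired every engineer*.
Since the clause is an adjunct (not a complement), the Adjunct Condition blocks QR across its edge.
*every engineer* is confined to the island and cannot take scope over *some biologist*.
(Only the surface reading survives: one fixed biologist with respect to all the relevant engineers.)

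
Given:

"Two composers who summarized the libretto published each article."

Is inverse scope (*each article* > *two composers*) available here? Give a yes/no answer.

Yes

The RC *who summarized the libretto* is an island, but *each article* is not inside it — it is the matrix object, a clausemate of *two composers*.
Ordinary QR to a clause-peripheral position gives the wide-scope LF for the lower DP.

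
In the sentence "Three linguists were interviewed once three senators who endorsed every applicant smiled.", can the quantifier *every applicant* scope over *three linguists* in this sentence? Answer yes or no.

*every applicant* sits inside the relative clause *who endorsed every applicant*, which is itself inside the adjunct *once three senators who endorsed every applicant smiled*.
The quantifier would have to escape first the RC and then the adjunct — two independent island violations.
So *every applicant* cannot raise high enough to outscope *three linguists*; only the surface ordering *three linguists* > *every applicant* is available.

No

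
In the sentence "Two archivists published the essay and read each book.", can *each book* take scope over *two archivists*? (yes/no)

*each book* is embedded in one conjunct of the coordinate structure (*read each book*).
The Coordinate Structure Constraint blocks movement (including QR) out of a single conjunct.
So *each book* cannot raise to a position above *two archivists*.

No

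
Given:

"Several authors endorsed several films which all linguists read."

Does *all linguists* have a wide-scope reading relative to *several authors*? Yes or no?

*all linguists* occurs within the relative clause *which all linguists read* modifying *several films*.
QR out of a relative clause is ruled out by the relative-clause island constraint.
Hence only narrow scope for *all linguists* (under *several authors*) survives.

No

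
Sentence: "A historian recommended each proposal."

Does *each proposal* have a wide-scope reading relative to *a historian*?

Yes

*each proposal* is the matrix object and *a historian* the matrix subject; the two are clausemates.
Nothing blocks QR of the lower DP to a position above the higher one, so inverse scope is available.
So *each proposal* > *a historian* is among the available readings.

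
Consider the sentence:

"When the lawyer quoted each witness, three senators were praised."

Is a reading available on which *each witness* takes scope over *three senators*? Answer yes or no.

No

The target quantifier *each witness* is part of the adjunct clause *when the lawyer quoted each witness*.
The adjunct-island constraint bars QR out of an adverbial clause.
The ordering *each witness* > *three senators* is therefore underivable.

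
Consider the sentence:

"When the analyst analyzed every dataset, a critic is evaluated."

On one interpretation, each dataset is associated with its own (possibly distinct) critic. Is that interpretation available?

This is the *every dataset* > *a critic* reading.
Structurally, *every dataset* is inside the adjunct clause *when the analyst analyzed every dataset*.
Adjunct clauses are scope islands: a quantifier inside an adjunct cannot raise into the matrix clause.
*every dataset* is confined to the island and cannot take scope over *a critic*.

No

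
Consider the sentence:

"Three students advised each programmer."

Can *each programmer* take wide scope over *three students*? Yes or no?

Yes

*each programmer* is the matrix object and *three students* the matrix subject; the two are clausemates.
No island intervenes, so both surface and inverse scope are derivable.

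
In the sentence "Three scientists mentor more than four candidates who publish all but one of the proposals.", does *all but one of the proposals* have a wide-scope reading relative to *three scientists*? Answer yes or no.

No

*all but one of the proposals* sits inside the relative clause *who publish all but one of the proposals* modifying *more than four candidates*.
A relative clause is a scope island — quantifier raising cannot cross its boundary.
*all but one of the proposals* > *three scientists* would require crossing that boundary, which is illicit.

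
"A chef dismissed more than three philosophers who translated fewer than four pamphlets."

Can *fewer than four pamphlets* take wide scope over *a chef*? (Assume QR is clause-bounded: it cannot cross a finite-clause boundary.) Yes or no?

*fewer than four pamphlets* sits inside the relative clause *who translated fewer than four pamphlets* modifying *more than three philosophers*.
QR out of a relative clause is ruled out by the relative-clause island constraint.
*fewer than four pamphlets* > *a chef* would require crossing that boundary, which is illicit.

No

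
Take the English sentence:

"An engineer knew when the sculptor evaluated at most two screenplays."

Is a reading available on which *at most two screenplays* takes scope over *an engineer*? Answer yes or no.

No

The target quantifier *at most two screenplays* is part of the embedded question *when the sculptor evaluated at most two screenplays*.
QR across an interrogative CP boundary is ruled out as a wh-island violation.
There is no licit LF on which *at most two screenplays* c-commands *an engineer*.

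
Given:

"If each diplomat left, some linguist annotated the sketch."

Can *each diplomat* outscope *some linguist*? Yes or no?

No

Structurally, *each diplomat* is inside the adjunct clause *if each diplomat left*.
Since the clause is an adjunct (not a complement), the Adjunct Condition blocks QR across its edge.
The ordering *each diplomat* > *some linguist* is therefore underivable.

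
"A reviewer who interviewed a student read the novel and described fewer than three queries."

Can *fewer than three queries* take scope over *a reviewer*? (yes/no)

No

The DP *fewer than three queries* is contained in one conjunct of the coordinate structure (*described fewer than three queries*).
QR out of a conjunct would have to apply non-ATB, which the CSC forbids.
So *fewer than three queries* cannot raise to a position above *a reviewer*.
(Only the surface reading survives: one fixed reviewer with respect to all the relevant queries.)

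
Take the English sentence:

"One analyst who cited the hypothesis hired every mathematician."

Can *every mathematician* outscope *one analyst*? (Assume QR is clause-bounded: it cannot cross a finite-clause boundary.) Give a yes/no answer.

The RC *who cited the hypothesis* is an island, but *every mathematician* is not inside it — it is the matrix object, a clausemate of *one analyst*.
QR within a single clause is free, so the lower quantifier may take scope over the higher one.

Yes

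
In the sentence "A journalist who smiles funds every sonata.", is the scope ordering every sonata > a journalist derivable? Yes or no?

Yes

The relative clause *who smiles* modifies *a journalist*, but *every sonata* is not inside that relative clause — it is an argument of the matrix verb.
QR within a single clause is free, so the lower quantifier may take scope over the higher one.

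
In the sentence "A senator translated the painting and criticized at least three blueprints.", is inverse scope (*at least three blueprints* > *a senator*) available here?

No

*at least three blueprints* sits inside one conjunct of the coordinate structure (*criticized at least three blueprints*).
A quantifier cannot raise out of one conjunct of a coordination across the whole coordinate structure — the CSC applies to QR.
So *at least three blueprints* cannot raise to a position above *a senator*.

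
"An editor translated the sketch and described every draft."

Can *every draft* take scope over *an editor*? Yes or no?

The DP *every draft* is contained in one conjunct of the coordinate structure (*described every draft*).
The Coordinate Structure Constraint blocks movement (including QR) out of a single conjunct.
There is no licit LF on which *every draft* c-commands *an editor*.

No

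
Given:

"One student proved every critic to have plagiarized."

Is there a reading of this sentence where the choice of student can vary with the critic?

Yes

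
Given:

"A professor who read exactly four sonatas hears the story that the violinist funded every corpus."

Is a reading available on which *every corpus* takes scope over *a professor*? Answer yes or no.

No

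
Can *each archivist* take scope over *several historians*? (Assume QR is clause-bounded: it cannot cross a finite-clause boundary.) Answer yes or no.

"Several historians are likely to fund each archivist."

*each archivist* is the object of the infinitival complement of a raising predicate; raising infinitives are transparent for QR, so the two DPs are in effect clausemates.
Clause-internal QR can adjoin the lower DP above the subject, yielding the inverse reading.
The sentence is scopally ambiguous between *several historians* > *each archivist* and *each archivist* > *several historians*.

Yes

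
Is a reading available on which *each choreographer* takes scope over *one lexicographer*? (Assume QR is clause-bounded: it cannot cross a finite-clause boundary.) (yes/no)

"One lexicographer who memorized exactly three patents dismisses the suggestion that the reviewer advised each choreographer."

The target quantifier *each choreographer* is part of the complex NP *the suggestion that the reviewer advised each choreographer*.
A that-clause complement to a noun is an island; QR cannot cross the NP boundary.
The inverse ordering *each choreographer* > *one lexicographer* is therefore underivable.

No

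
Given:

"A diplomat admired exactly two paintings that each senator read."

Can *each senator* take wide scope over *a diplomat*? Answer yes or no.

Structurally, *each senator* is inside the relative clause *that each senator read* modifying *exactly two paintings*.
Relative clauses are scope islands: a quantifier cannot QR out of a relative clause to take scope in the matrix clause.
*each senator* is confined to the island and cannot take scope over *a diplomat*.

No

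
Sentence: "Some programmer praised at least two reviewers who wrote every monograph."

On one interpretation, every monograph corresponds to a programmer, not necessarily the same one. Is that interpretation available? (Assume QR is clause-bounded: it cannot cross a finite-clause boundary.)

No

The described interpretation is the *every monograph* > *some programmer* scoping.
*every monograph* sits inside the relative clause *who wrote every monograph* modifying *at least two reviewers*.
Relative clauses are scope islands: a quantifier cannot QR out of a relative clause to take scope in the matrix clause.
The inverse ordering *every monograph* > *some programmer* is therefore underivable.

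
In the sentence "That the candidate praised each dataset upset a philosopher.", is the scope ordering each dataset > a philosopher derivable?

*each dataset* is embedded in the sentential subject *that the candidate praised each dataset*.
Sentential subjects are islands: a quantifier inside the subject clause cannot raise over the matrix predicate.
*each dataset* > *a philosopher* would require crossing that boundary, which is illicit.

No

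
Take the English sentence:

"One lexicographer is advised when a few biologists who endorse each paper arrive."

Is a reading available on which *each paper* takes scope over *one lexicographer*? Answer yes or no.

No

*each paper* sits inside the relative clause *who endorse each paper*, which is itself inside the adjunct *when a few biologists who endorse each paper arrive*.
Both the relative clause and the enclosing adjunct are scope islands; QR cannot cross either.
The inverse ordering *each paper* > *one lexicographer* is therefore underivable.
(Only the surface reading survives: one fixed lexicographer with respect to all the relevant papers.)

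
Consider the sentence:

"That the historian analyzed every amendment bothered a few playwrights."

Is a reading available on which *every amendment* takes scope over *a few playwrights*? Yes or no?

*every amendment* sits inside the sentential subject *that the historian analyzed every amendment*.
The Sentential Subject Constraint rules out raising the quantifier out of the that-clause subject.
So *every amendment* cannot raise to a position above *a few playwrights*.

No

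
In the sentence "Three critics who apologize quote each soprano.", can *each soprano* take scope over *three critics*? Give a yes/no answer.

Although the sentence contains a relative clause (*who apologize*), *each soprano* is outside it, in the matrix VP.
Nothing blocks QR of the lower DP to a position above the higher one, so inverse scope is available.
The sentence is scopally ambiguous between *three critics* > *each soprano* and *each soprano* > *three critics*.

Yes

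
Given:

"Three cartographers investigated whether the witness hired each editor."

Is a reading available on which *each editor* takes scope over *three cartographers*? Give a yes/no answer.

*each editor* occurs within the embedded question *whether the witness hired each editor*.
Embedded wh-clauses are opaque for QR, so the quantifier stays inside the question.
*each editor* is confined to the island and cannot take scope over *three cartographers*.

No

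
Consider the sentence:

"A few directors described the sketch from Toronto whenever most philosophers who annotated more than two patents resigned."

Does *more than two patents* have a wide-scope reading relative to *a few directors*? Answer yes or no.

No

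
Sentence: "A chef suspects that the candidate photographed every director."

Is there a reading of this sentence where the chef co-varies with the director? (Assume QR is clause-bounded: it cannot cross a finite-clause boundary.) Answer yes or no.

No

That reading corresponds to *every director* > *a chef*.
*every director* occurs within the finite complement clause *that the candidate photographed every director*.
Under clause-bounded QR, a quantifier in an embedded finite clause cannot raise into the matrix clause.
Hence only narrow scope for *every director* (under *a chef*) survives.
(Only the surface reading survives: one fixed chef with respect to all the relevant directors.)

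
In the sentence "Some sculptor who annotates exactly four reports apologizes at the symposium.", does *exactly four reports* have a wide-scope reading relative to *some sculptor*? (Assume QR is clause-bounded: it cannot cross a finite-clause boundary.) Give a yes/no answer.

No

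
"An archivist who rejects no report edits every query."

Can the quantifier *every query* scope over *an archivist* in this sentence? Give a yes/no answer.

Yes

Although the sentence contains a relative clause (*who rejects no report*), *every query* is outside it, in the matrix VP.
QR within a single clause is free, so the lower quantifier may take scope over the higher one.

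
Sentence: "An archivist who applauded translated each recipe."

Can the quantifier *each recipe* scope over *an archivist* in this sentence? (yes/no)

The relative clause *who applauded* modifies *an archivist*, but *each recipe* is not inside that relative clause — it is an argument of the matrix verb.
Since no island is crossed, the inverse ordering is licensed alongside surface scope.
Both orderings are possible: *an archivist* > *each recipe* and *each recipe* > *an archivist*.

Yes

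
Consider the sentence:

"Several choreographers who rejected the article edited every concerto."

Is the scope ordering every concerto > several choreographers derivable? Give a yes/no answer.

Yes

*every concerto* sits in the matrix clause, not in the relative clause on *several choreographers*.
Ordinary QR to a clause-peripheral position gives the wide-scope LF for the lower DP.
Both orderings are possible: *several choreographers* > *every concerto* and *every concerto* > *several choreographers*.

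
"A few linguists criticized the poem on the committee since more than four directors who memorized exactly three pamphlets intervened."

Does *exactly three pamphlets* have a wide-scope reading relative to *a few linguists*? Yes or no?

Structurally, *exactly three pamphlets* is inside the relative clause *who memorized exactly three pamphlets*, which is itself inside the adjunct *since more than four directors who memorized exactly three pamphlets intervened*.
Two island boundaries intervene — the relative clause and the adjunct. Either alone would block QR.
*exactly three pamphlets* is confined to the island and cannot take scope over *a few linguists*.

No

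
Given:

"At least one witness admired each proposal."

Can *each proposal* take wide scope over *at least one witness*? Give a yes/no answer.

Yes

*at least one witness* and *each proposal* are co-arguments of the matrix verb, with nothing but a clause-internal boundary between them.
Nothing blocks QR of the lower DP to a position above the higher one, so inverse scope is available.
So *each proposal* > *at least one witness* is among the available readings.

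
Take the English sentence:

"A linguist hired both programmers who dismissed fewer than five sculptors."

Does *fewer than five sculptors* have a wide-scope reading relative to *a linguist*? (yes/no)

No

*fewer than five sculptors* occurs within the relative clause *who dismissed fewer than five sculptors* modifying *both programmers*.
Relative clauses block scope extraction: QR cannot target a position outside the modified NP.
So *fewer than five sculptors* cannot raise high enough to outscope *a linguist*; only the surface ordering *a linguist* > *fewer than five sculptors* is available.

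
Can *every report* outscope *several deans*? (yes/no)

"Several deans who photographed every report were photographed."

No

*every report* sits inside the relative clause *who photographed every report*.
The relative clause forms an island for QR, so the quantifier is confined to the head noun's restrictor.
*every report* is confined to the island and cannot take scope over *several deans*.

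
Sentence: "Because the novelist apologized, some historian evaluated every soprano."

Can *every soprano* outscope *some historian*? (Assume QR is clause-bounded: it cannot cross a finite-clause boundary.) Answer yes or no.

The adjunct island is irrelevant here — *every soprano* and *some historian* are both in the matrix clause.
QR within a single clause is free, so the lower quantifier may take scope over the higher one.

Yes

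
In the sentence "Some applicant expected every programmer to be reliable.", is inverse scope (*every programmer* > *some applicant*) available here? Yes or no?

Yes

*every programmer* is an ECM subject; ECM complements are not islands, and the embedded quantifier may take matrix scope.
Nothing blocks QR of the lower DP to a position above the higher one, so inverse scope is available.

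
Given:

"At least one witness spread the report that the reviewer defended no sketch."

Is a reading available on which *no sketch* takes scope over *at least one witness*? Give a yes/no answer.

No

*no sketch* sits inside the complex NP *the report that the reviewer defended no sketch*.
The Complex NP Constraint bars QR out of the complement clause of a noun.
The inverse ordering *no sketch* > *at least one witness* is therefore underivable.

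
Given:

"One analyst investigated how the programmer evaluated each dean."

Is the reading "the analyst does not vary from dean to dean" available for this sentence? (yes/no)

This is the *one analyst* > *each dean* reading.
That is the surface-scope ordering, which is always one of the available readings — island constraints only ever restrict inverse scope.

Yes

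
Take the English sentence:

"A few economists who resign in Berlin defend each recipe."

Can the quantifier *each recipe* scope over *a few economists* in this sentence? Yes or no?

Although the sentence contains a relative clause (*who resign in Berlin*), *each recipe* is outside it, in the matrix VP.
No island intervenes, so both surface and inverse scope are derivable.

Yes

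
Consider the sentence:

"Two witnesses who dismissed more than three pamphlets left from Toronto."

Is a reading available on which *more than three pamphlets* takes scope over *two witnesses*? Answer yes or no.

No

Structurally, *more than three pamphlets* is inside the relative clause *who dismissed more than three pamphlets*.
The relative clause forms an island for QR, so the quantifier is confined to the head noun's restrictor.
So *more than three pamphlets* cannot raise high enough to outscope *two witnesses*; only the surface ordering *two witnesses* > *more than three pamphlets* is available.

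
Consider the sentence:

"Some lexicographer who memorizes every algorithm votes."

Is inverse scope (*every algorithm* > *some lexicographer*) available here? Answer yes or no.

The target quantifier *every algorithm* is part of the relative clause *who memorizes every algorithm*.
Relative clauses block scope extraction: QR cannot target a position outside the modified NP.
Hence only narrow scope for *every algorithm* (under *some lexicographer*) survives.
(Only the surface reading survives: one fixed lexicographer with respect to all the relevant algorithms.)

No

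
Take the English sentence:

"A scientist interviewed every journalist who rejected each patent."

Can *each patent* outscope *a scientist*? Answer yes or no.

*each patent* occurs within the relative clause *who rejected each patent* modifying *every journalist*.
QR out of a relative clause is ruled out by the relative-clause island constraint.
*each patent* is confined to the island and cannot take scope over *a scientist*.

No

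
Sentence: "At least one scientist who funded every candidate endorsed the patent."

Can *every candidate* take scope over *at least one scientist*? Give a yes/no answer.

No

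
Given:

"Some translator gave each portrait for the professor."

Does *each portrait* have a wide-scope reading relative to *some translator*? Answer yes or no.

Yes

*some translator* and *each portrait* are co-arguments of the matrix verb, with nothing but a clause-internal boundary between them.
Nothing blocks QR of the lower DP to a position above the higher one, so inverse scope is available.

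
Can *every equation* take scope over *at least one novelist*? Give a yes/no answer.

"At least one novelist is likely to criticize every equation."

Yes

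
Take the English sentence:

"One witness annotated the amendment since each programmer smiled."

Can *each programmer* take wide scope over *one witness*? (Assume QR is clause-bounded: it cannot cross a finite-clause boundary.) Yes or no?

No

*each programmer* is embedded in the adjunct clause *since each programmer smiled*.
Adjunct clauses are scope islands: a quantifier inside an adjunct cannot raise into the matrix clause.
Hence only narrow scope for *each programmer* (under *one witness*) survives.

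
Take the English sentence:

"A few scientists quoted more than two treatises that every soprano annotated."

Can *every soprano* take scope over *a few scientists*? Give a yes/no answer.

No

*every soprano* is embedded in the relative clause *that every soprano annotated* modifying *more than two treatises*.
QR out of a relative clause is ruled out by the relative-clause island constraint.
So *every soprano* cannot raise to a position above *a few scientists*.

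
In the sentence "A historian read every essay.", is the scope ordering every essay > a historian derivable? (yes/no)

Yes

*every essay* and *a historian* are in the same minimal clause.
No island intervenes, so both surface and inverse scope are derivable.
Both orderings are possible: *a historian* > *every essay* and *every essay* > *a historian*.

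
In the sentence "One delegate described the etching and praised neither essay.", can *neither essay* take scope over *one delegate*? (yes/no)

No

Structurally, *neither essay* is inside one conjunct of the coordinate structure (*praised neither essay*).
Coordinate structures are islands for non-across-the-board movement, QR included.
Hence only narrow scope for *neither essay* (under *one delegate*) survives.
(Only the surface reading survives: one fixed delegate with respect to all the relevant essays.)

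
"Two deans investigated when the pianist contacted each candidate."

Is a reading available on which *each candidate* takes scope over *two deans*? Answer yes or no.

No

*each candidate* occurs within the embedded question *when the pianist contacted each candidate*.
Embedded wh-clauses are opaque for QR, so the quantifier stays inside the question.
There is no licit LF on which *each candidate* c-commands *two deans*.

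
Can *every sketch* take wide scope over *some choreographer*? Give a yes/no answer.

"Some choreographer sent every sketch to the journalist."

Yes

*some choreographer* and *every sketch* are co-arguments of the matrix verb, with nothing but a clause-internal boundary between them.
Ordinary QR to a clause-peripheral position gives the wide-scope LF for the lower DP.
So *every sketch* > *some choreographer* is among the available readings.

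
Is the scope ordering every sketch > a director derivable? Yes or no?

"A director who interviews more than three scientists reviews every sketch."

The relative clause *who interviews more than three scientists* modifies *a director*, but *every sketch* is not inside that relative clause — it is an argument of the matrix verb.
QR within a single clause is free, so the lower quantifier may take scope over the higher one.

Yes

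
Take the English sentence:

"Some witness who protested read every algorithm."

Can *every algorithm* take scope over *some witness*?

*every algorithm* is a matrix argument; only *some witness* is modified by the relative clause *who protested*, so the RC island is irrelevant to the target quantifier.
Clause-internal QR can adjoin the lower DP above the subject, yielding the inverse reading.

Yes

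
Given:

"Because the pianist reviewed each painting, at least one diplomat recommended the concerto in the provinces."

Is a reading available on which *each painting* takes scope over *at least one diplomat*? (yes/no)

The target quantifier *each painting* is part of the adjunct clause *because the pianist reviewed each painting*.
Scope out of an adjunct clause is unavailable: QR respects the adjunct-island constraint.
*each painting* is confined to the island and cannot take scope over *at least one diplomat*.

No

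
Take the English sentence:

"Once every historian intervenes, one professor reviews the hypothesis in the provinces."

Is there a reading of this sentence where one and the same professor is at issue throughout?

Yes

The described interpretation is the *one professor* > *every historian* scoping.
*one professor* is a matrix-clause argument and can take scope within the matrix clause over the constituent containing *every historian*, so *one professor* > *every historian* needs no island-crossing movement and is available.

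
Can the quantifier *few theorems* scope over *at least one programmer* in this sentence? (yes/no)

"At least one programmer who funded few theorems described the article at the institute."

No

*few theorems* sits inside the relative clause *who funded few theorems*.
Relative clauses are scope islands: a quantifier cannot QR out of a relative clause to take scope in the matrix clause.
So *few theorems* cannot raise to a position above *at least one programmer*.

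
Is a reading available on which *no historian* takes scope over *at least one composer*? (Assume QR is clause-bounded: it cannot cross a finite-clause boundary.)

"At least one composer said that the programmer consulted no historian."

*no historian* sits inside the finite complement clause *that the programmer consulted no historian*.
Under clause-bounded QR, a quantifier in an embedded finite clause cannot raise into the matrix clause.
So the wide-scope reading for *no historian* is blocked.
(Only the surface reading survives: one fixed composer with respect to all the relevant historians.)

No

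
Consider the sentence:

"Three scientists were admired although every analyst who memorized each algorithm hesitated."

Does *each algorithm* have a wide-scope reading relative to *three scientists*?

The target quantifier *each algorithm* is part of the relative clause *who memorized each algorithm*, which is itself inside the adjunct *although every analyst who memorized each algorithm hesitated*.
The quantifier would have to escape first the RC and then the adjunct — two independent island violations.
*each algorithm* is confined to the island and cannot take scope over *three scientists*.

No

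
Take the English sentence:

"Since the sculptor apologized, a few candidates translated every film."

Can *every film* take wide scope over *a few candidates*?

Yes

Neither queried DP is inside the adjunct, so the adjunct-island constraint does not apply.
Clause-internal QR can adjoin the lower DP above the subject, yielding the inverse reading.
So *every film* > *a few candidates* is among the available readings.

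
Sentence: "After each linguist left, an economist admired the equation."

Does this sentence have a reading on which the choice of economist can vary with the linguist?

The paraphrase describes the scope ordering *each linguist* > *an economist*.
*each linguist* sits inside the adjunct clause *after each linguist left*.
Adjuncts are opaque for quantifier raising; a quantifier in an adjunct stays inside it.
*each linguist* is confined to the island and cannot take scope over *an economist*.

No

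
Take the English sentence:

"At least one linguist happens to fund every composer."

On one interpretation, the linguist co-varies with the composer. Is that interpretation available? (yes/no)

Yes

This is the *every composer* > *at least one linguist* reading.
Infinitival complements of raising predicates do not block QR; *every composer* and *at least one linguist* are effectively clausemates.
No island intervenes, so both surface and inverse scope are derivable.
So *every composer* > *at least one linguist* is among the available readings.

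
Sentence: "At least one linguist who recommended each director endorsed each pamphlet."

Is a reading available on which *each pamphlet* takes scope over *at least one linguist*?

*each pamphlet* is a matrix argument; only *at least one linguist* is modified by the relative clause *who recommended each director*, so the RC island is irrelevant to the target quantifier.
Nothing blocks QR of the lower DP to a position above the higher one, so inverse scope is available.
Both orderings are possible: *at least one linguist* > *each pamphlet* and *each pamphlet* > *at least one linguist*.

Yes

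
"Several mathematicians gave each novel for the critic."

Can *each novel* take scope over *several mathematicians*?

Yes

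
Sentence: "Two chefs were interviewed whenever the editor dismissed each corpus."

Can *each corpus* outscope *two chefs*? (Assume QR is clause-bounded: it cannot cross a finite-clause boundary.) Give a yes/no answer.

No

Structurally, *each corpus* is inside the adjunct clause *whenever the editor dismissed each corpus*.
Adjunct clauses are scope islands: a quantifier inside an adjunct cannot raise into the matrix clause.
*each corpus* > *two chefs* would require crossing that boundary, which is illicit.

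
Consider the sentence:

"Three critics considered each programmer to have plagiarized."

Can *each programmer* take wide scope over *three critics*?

Yes

This is an ECM construction: *each programmer* is the infinitival subject, Case-marked by the matrix verb, and the infinitive is transparent for QR.
With no island boundary between them, the object can take inverse scope over the subject via ordinary QR within the clause.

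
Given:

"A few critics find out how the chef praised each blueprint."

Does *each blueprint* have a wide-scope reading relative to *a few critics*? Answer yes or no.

No

Structurally, *each blueprint* is inside the embedded question *how the chef praised each blueprint*.
Embedded questions are wh-islands: a quantifier inside an indirect question cannot QR into the matrix clause.
Hence only narrow scope for *each blueprint* (under *a few critics*) survives.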